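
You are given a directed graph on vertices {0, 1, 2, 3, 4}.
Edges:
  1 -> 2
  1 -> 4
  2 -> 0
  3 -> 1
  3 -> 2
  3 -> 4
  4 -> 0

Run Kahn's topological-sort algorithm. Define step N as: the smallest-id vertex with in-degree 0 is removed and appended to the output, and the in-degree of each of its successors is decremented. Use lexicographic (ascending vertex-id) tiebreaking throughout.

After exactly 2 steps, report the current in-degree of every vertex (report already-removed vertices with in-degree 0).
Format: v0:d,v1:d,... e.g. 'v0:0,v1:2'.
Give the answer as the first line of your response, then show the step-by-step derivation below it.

v0:2,v1:0,v2:0,v3:0,v4:0

step 1: output 3; order=[3]; indeg=(2,0,1,0,1)
step 2: output 1; order=[3,1]; indeg=(2,0,0,0,0)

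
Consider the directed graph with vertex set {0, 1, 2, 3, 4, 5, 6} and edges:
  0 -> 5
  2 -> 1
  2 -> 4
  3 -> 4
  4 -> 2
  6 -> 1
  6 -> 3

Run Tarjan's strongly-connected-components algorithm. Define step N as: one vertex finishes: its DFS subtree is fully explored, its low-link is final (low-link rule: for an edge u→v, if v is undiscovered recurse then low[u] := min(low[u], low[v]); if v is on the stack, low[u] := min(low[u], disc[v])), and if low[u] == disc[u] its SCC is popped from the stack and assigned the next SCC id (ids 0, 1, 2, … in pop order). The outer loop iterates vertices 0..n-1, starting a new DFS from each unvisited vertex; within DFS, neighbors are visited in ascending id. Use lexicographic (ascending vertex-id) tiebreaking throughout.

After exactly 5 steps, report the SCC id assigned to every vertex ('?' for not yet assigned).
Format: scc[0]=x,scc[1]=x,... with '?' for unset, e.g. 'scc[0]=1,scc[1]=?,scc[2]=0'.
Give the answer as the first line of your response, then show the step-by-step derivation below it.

scc[0]=1,scc[1]=2,scc[2]=3,scc[3]=?,scc[4]=3,scc[5]=0,scc[6]=?

step 1: low=(low[0]=0,low[1]=?,low[2]=?,low[3]=?,low[4]=?,low[5]=1,low[6]=?); scc=(scc[0]=?,scc[1]=?,scc[2]=?,scc[3]=?,scc[4]=?,scc[5]=0,scc[6]=?)
step 2: low=(low[0]=0,low[1]=?,low[2]=?,low[3]=?,low[4]=?,low[5]=1,low[6]=?); scc=(scc[0]=1,scc[1]=?,scc[2]=?,scc[3]=?,scc[4]=?,scc[5]=0,scc[6]=?)
step 3: low=(low[0]=0,low[1]=2,low[2]=?,low[3]=?,low[4]=?,low[5]=1,low[6]=?); scc=(scc[0]=1,scc[1]=2,scc[2]=?,scc[3]=?,scc[4]=?,scc[5]=0,scc[6]=?)
step 4: low=(low[0]=0,low[1]=2,low[2]=3,low[3]=?,low[4]=3,low[5]=1,low[6]=?); scc=(scc[0]=1,scc[1]=2,scc[2]=?,scc[3]=?,scc[4]=?,scc[5]=0,scc[6]=?)
step 5: low=(low[0]=0,low[1]=2,low[2]=3,low[3]=?,low[4]=3,low[5]=1,low[6]=?); scc=(scc[0]=1,scc[1]=2,scc[2]=3,scc[3]=?,scc[4]=3,scc[5]=0,scc[6]=?)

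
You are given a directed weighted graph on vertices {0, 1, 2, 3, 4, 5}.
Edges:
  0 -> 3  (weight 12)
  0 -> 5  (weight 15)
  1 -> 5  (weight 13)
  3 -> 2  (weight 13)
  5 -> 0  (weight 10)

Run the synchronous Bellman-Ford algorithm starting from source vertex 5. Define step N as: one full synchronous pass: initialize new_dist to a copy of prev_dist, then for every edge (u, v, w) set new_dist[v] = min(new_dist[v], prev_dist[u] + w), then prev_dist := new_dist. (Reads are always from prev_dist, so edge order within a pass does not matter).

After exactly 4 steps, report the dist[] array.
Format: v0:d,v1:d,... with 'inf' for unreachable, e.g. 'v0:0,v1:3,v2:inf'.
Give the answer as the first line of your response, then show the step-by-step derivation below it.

v0:10,v1:inf,v2:35,v3:22,v4:inf,v5:0

step 1: dist = v0:10,v1:inf,v2:inf,v3:inf,v4:inf,v5:0
step 2: dist = v0:10,v1:inf,v2:inf,v3:22,v4:inf,v5:0
step 3: dist = v0:10,v1:inf,v2:35,v3:22,v4:inf,v5:0
step 4: dist = v0:10,v1:inf,v2:35,v3:22,v4:inf,v5:0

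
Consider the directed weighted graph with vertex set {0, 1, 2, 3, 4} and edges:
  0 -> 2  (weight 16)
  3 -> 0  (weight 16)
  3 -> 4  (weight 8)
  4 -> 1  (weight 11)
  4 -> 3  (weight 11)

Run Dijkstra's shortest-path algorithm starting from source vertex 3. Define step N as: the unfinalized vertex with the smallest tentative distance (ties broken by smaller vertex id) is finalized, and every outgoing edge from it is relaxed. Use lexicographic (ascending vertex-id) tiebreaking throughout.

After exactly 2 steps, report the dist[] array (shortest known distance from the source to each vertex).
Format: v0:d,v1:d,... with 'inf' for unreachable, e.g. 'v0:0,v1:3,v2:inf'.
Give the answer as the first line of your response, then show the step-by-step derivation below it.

v0:16,v1:19,v2:inf,v3:0,v4:8

step 1: dist = v0:16,v1:inf,v2:inf,v3:0,v4:8
step 2: dist = v0:16,v1:19,v2:inf,v3:0,v4:8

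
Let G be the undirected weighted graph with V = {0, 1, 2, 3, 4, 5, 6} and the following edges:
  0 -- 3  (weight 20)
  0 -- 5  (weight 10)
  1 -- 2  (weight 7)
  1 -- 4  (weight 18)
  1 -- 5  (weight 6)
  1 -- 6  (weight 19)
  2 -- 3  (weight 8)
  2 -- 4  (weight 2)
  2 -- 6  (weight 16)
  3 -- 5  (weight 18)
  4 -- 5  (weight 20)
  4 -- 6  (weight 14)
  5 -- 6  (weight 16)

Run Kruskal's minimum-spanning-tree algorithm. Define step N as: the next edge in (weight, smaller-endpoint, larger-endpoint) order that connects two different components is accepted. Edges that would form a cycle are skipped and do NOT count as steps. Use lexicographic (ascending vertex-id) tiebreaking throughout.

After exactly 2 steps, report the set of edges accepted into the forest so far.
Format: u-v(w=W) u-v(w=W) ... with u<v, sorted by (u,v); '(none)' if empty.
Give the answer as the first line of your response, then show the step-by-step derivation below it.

1-5(w=6) 2-4(w=2)

step 1: add edge 2-4 (w=2); MST = {2-4(w=2)}
step 2: add edge 1-5 (w=6); MST = {1-5(w=6) 2-4(w=2)}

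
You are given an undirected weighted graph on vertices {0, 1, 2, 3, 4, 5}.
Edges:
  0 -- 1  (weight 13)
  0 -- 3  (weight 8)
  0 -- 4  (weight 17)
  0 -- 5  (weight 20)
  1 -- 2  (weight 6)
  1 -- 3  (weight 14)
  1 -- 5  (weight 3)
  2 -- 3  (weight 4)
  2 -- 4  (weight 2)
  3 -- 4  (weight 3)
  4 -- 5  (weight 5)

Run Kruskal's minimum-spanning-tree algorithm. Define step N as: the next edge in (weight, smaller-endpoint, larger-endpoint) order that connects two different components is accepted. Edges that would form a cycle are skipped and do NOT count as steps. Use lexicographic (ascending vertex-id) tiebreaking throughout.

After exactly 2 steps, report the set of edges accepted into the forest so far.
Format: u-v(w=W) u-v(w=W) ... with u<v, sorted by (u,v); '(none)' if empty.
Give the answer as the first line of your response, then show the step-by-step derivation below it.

1-5(w=3) 2-4(w=2)

step 1: add edge 2-4 (w=2); MST = {2-4(w=2)}
step 2: add edge 1-5 (w=3); MST = {1-5(w=3) 2-4(w=2)}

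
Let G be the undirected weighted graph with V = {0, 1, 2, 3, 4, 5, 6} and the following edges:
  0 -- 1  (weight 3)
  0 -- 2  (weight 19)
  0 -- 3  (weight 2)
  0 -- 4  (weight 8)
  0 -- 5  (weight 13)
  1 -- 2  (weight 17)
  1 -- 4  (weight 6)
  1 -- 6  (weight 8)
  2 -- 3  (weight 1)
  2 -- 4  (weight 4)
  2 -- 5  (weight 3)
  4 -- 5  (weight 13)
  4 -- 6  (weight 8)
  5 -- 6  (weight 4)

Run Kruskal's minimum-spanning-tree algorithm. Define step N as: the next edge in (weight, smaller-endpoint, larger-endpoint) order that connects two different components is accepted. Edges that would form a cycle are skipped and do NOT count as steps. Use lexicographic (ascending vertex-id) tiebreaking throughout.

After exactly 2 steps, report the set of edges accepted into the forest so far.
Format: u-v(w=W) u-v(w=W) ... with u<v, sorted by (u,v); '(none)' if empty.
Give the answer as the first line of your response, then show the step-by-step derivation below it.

0-3(w=2) 2-3(w=1)

step 1: add edge 2-3 (w=1); MST = {2-3(w=1)}
step 2: add edge 0-3 (w=2); MST = {0-3(w=2) 2-3(w=1)}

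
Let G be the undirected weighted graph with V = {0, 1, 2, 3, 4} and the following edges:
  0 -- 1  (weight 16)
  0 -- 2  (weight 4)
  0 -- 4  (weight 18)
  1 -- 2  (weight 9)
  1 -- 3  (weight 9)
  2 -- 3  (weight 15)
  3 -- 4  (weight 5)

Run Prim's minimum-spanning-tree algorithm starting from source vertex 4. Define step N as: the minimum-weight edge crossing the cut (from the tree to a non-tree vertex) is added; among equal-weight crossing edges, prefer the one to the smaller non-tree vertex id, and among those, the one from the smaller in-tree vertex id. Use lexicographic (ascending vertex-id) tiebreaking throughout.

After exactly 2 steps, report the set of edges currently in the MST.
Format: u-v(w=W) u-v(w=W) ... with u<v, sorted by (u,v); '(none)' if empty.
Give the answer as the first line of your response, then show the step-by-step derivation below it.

1-3(w=9) 3-4(w=5)

step 1: add edge 3-4 (w=5); MST = {3-4(w=5)}
step 2: add edge 1-3 (w=9); MST = {1-3(w=9) 3-4(w=5)}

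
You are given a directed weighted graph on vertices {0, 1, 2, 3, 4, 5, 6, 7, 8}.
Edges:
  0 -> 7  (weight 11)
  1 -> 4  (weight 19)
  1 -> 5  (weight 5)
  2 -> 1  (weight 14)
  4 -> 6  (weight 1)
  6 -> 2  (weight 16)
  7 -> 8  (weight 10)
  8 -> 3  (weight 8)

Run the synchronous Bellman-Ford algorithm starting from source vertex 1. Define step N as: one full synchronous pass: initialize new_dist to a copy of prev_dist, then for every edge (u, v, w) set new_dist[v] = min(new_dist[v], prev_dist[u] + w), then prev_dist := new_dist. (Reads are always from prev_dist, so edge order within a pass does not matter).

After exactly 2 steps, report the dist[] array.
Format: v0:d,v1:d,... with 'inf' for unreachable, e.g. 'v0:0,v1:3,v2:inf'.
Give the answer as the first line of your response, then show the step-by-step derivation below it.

v0:inf,v1:0,v2:inf,v3:inf,v4:19,v5:5,v6:20,v7:inf,v8:inf

step 1: dist = v0:inf,v1:0,v2:inf,v3:inf,v4:19,v5:5,v6:inf,v7:inf,v8:inf
step 2: dist = v0:inf,v1:0,v2:inf,v3:inf,v4:19,v5:5,v6:20,v7:inf,v8:inf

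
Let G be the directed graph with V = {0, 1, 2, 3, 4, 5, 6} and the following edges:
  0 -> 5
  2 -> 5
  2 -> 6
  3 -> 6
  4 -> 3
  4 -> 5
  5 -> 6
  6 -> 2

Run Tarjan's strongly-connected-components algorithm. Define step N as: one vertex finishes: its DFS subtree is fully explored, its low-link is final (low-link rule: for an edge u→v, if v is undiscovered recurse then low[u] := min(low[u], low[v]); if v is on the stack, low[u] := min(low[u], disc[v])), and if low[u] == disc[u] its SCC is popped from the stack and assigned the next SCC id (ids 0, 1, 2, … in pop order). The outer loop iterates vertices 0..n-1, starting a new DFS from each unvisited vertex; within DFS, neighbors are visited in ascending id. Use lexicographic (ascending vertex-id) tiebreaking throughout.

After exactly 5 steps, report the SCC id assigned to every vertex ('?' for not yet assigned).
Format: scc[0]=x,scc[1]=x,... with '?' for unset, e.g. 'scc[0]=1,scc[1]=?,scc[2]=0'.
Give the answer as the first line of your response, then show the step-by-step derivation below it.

scc[0]=1,scc[1]=2,scc[2]=0,scc[3]=?,scc[4]=?,scc[5]=0,scc[6]=0

step 1: low=(low[0]=0,low[1]=?,low[2]=1,low[3]=?,low[4]=?,low[5]=1,low[6]=2); scc=(scc[0]=?,scc[1]=?,scc[2]=?,scc[3]=?,scc[4]=?,scc[5]=?,scc[6]=?)
step 2: low=(low[0]=0,low[1]=?,low[2]=1,low[3]=?,low[4]=?,low[5]=1,low[6]=1); scc=(scc[0]=?,scc[1]=?,scc[2]=?,scc[3]=?,scc[4]=?,scc[5]=?,scc[6]=?)
step 3: low=(low[0]=0,low[1]=?,low[2]=1,low[3]=?,low[4]=?,low[5]=1,low[6]=1); scc=(scc[0]=?,scc[1]=?,scc[2]=0,scc[3]=?,scc[4]=?,scc[5]=0,scc[6]=0)
step 4: low=(low[0]=0,low[1]=?,low[2]=1,low[3]=?,low[4]=?,low[5]=1,low[6]=1); scc=(scc[0]=1,scc[1]=?,scc[2]=0,scc[3]=?,scc[4]=?,scc[5]=0,scc[6]=0)
step 5: low=(low[0]=0,low[1]=4,low[2]=1,low[3]=?,low[4]=?,low[5]=1,low[6]=1); scc=(scc[0]=1,scc[1]=2,scc[2]=0,scc[3]=?,scc[4]=?,scc[5]=0,scc[6]=0)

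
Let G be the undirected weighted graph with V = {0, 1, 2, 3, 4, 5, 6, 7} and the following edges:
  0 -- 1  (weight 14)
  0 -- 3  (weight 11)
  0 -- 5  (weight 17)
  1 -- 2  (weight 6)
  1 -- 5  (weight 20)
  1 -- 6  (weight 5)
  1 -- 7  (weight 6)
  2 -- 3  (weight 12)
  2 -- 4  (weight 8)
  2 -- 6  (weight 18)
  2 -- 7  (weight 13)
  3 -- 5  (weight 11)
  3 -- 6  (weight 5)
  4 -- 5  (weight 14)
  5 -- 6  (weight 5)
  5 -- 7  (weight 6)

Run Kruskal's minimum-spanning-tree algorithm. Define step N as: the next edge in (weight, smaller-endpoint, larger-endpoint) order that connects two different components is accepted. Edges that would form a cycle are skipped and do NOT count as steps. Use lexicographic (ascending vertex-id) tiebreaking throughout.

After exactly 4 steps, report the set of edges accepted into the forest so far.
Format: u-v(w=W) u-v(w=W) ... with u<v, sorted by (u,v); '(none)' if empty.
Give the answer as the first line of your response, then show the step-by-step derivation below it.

1-2(w=6) 1-6(w=5) 3-6(w=5) 5-6(w=5)

step 1: add edge 1-6 (w=5); MST = {1-6(w=5)}
step 2: add edge 3-6 (w=5); MST = {1-6(w=5) 3-6(w=5)}
step 3: add edge 5-6 (w=5); MST = {1-6(w=5) 3-6(w=5) 5-6(w=5)}
step 4: add edge 1-2 (w=6); MST = {1-2(w=6) 1-6(w=5) 3-6(w=5) 5-6(w=5)}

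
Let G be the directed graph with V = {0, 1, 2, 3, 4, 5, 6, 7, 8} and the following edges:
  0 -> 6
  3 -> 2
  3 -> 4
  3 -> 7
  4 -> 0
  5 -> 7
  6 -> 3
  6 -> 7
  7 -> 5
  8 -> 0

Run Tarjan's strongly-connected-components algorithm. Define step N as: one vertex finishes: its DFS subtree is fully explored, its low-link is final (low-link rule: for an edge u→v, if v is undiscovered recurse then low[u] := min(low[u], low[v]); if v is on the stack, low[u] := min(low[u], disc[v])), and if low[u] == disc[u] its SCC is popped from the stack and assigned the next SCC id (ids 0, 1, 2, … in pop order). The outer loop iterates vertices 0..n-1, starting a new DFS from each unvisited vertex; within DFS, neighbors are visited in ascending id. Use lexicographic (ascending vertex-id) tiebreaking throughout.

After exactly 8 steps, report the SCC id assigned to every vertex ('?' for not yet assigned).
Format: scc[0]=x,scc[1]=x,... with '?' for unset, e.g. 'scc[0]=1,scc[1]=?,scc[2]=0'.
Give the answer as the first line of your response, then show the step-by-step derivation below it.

scc[0]=2,scc[1]=3,scc[2]=0,scc[3]=2,scc[4]=2,scc[5]=1,scc[6]=2,scc[7]=1,scc[8]=?

step 1: low=(low[0]=0,low[1]=?,low[2]=3,low[3]=2,low[4]=?,low[5]=?,low[6]=1,low[7]=?,low[8]=?); scc=(scc[0]=?,scc[1]=?,scc[2]=0,scc[3]=?,scc[4]=?,scc[5]=?,scc[6]=?,scc[7]=?,scc[8]=?)
step 2: low=(low[0]=0,low[1]=?,low[2]=3,low[3]=2,low[4]=0,low[5]=?,low[6]=1,low[7]=?,low[8]=?); scc=(scc[0]=?,scc[1]=?,scc[2]=0,scc[3]=?,scc[4]=?,scc[5]=?,scc[6]=?,scc[7]=?,scc[8]=?)
step 3: low=(low[0]=0,low[1]=?,low[2]=3,low[3]=0,low[4]=0,low[5]=5,low[6]=1,low[7]=5,low[8]=?); scc=(scc[0]=?,scc[1]=?,scc[2]=0,scc[3]=?,scc[4]=?,scc[5]=?,scc[6]=?,scc[7]=?,scc[8]=?)
step 4: low=(low[0]=0,low[1]=?,low[2]=3,low[3]=0,low[4]=0,low[5]=5,low[6]=1,low[7]=5,low[8]=?); scc=(scc[0]=?,scc[1]=?,scc[2]=0,scc[3]=?,scc[4]=?,scc[5]=1,scc[6]=?,scc[7]=1,scc[8]=?)
step 5: low=(low[0]=0,low[1]=?,low[2]=3,low[3]=0,low[4]=0,low[5]=5,low[6]=1,low[7]=5,low[8]=?); scc=(scc[0]=?,scc[1]=?,scc[2]=0,scc[3]=?,scc[4]=?,scc[5]=1,scc[6]=?,scc[7]=1,scc[8]=?)
step 6: low=(low[0]=0,low[1]=?,low[2]=3,low[3]=0,low[4]=0,low[5]=5,low[6]=0,low[7]=5,low[8]=?); scc=(scc[0]=?,scc[1]=?,scc[2]=0,scc[3]=?,scc[4]=?,scc[5]=1,scc[6]=?,scc[7]=1,scc[8]=?)
step 7: low=(low[0]=0,low[1]=?,low[2]=3,low[3]=0,low[4]=0,low[5]=5,low[6]=0,low[7]=5,low[8]=?); scc=(scc[0]=2,scc[1]=?,scc[2]=0,scc[3]=2,scc[4]=2,scc[5]=1,scc[6]=2,scc[7]=1,scc[8]=?)
step 8: low=(low[0]=0,low[1]=7,low[2]=3,low[3]=0,low[4]=0,low[5]=5,low[6]=0,low[7]=5,low[8]=?); scc=(scc[0]=2,scc[1]=3,scc[2]=0,scc[3]=2,scc[4]=2,scc[5]=1,scc[6]=2,scc[7]=1,scc[8]=?)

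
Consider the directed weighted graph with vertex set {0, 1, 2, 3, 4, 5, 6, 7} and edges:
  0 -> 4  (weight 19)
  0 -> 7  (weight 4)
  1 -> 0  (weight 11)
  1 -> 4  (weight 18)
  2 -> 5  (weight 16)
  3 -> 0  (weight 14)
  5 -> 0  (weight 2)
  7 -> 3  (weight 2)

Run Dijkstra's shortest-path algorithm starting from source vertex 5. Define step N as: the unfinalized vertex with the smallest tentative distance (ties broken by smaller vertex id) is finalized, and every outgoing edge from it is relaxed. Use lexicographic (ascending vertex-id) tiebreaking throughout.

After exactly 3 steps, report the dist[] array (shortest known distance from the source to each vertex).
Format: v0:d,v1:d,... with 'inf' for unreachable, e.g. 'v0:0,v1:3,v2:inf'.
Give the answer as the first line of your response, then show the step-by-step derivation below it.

v0:2,v1:inf,v2:inf,v3:8,v4:21,v5:0,v6:inf,v7:6

step 1: dist = v0:2,v1:inf,v2:inf,v3:inf,v4:inf,v5:0,v6:inf,v7:inf
step 2: dist = v0:2,v1:inf,v2:inf,v3:inf,v4:21,v5:0,v6:inf,v7:6
step 3: dist = v0:2,v1:inf,v2:inf,v3:8,v4:21,v5:0,v6:inf,v7:6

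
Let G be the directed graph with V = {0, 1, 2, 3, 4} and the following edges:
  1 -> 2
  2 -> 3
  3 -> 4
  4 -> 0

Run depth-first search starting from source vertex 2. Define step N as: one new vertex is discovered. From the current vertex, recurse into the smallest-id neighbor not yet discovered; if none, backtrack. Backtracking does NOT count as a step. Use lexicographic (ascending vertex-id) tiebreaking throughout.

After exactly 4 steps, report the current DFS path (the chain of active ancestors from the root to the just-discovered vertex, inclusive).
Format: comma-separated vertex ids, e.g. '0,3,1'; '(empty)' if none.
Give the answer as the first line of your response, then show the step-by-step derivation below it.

2,3,4,0

step 1: discover 2; path=2; order=2
step 2: discover 3; path=2>3; order=2,3
step 3: discover 4; path=2>3>4; order=2,3,4
step 4: discover 0; path=2>3>4>0; order=2,3,4,0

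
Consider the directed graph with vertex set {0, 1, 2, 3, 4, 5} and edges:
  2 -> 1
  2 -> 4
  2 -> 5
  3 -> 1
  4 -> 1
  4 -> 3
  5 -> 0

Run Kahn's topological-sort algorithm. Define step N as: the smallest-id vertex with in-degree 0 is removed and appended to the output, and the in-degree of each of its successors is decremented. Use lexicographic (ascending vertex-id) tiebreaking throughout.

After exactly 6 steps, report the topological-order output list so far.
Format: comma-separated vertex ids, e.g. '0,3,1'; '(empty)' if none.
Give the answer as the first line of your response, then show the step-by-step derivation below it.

2,4,3,1,5,0

step 1: output 2; order=[2]; indeg=(1,2,0,1,0,0)
step 2: output 4; order=[2,4]; indeg=(1,1,0,0,0,0)
step 3: output 3; order=[2,4,3]; indeg=(1,0,0,0,0,0)
step 4: output 1; order=[2,4,3,1]; indeg=(1,0,0,0,0,0)
step 5: output 5; order=[2,4,3,1,5]; indeg=(0,0,0,0,0,0)
step 6: output 0; order=[2,4,3,1,5,0]; indeg=(0,0,0,0,0,0)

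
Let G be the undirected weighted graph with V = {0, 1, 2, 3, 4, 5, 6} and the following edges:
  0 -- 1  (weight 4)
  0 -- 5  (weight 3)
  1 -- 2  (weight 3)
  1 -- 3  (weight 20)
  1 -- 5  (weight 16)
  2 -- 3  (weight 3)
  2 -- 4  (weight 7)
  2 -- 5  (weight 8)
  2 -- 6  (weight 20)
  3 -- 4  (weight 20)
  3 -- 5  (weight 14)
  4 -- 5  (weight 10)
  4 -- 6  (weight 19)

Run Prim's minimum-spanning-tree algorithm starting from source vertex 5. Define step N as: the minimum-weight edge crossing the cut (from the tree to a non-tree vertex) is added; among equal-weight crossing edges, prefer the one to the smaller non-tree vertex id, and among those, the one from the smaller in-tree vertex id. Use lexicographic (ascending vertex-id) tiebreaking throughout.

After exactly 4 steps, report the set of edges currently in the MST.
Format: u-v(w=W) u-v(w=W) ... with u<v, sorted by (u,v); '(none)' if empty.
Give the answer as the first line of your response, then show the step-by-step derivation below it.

0-1(w=4) 0-5(w=3) 1-2(w=3) 2-3(w=3)

step 1: add edge 0-5 (w=3); MST = {0-5(w=3)}
step 2: add edge 0-1 (w=4); MST = {0-1(w=4) 0-5(w=3)}
step 3: add edge 1-2 (w=3); MST = {0-1(w=4) 0-5(w=3) 1-2(w=3)}
step 4: add edge 2-3 (w=3); MST = {0-1(w=4) 0-5(w=3) 1-2(w=3) 2-3(w=3)}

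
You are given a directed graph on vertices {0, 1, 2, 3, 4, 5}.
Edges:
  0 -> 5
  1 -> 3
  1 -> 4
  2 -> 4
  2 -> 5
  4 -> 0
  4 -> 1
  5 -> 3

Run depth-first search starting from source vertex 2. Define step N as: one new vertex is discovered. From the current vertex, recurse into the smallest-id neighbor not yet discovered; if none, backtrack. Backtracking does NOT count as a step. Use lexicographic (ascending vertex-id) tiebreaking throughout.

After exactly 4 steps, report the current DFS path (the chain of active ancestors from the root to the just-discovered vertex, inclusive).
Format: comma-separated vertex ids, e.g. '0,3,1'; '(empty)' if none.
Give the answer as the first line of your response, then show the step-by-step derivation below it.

2,4,0,5

step 1: discover 2; path=2; order=2
step 2: discover 4; path=2>4; order=2,4
step 3: discover 0; path=2>4>0; order=2,4,0
step 4: discover 5; path=2>4>0>5; order=2,4,0,5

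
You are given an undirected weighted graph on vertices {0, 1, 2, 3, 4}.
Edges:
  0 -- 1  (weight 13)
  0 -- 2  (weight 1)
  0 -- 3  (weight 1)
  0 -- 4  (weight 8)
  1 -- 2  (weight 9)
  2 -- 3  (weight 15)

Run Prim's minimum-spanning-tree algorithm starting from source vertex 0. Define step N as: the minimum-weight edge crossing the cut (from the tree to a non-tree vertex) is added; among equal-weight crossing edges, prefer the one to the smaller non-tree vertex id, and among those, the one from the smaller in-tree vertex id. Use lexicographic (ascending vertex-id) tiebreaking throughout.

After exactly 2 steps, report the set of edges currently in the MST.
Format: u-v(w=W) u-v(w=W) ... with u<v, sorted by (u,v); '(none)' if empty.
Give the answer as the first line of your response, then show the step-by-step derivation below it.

0-2(w=1) 0-3(w=1)

step 1: add edge 0-2 (w=1); MST = {0-2(w=1)}
step 2: add edge 0-3 (w=1); MST = {0-2(w=1) 0-3(w=1)}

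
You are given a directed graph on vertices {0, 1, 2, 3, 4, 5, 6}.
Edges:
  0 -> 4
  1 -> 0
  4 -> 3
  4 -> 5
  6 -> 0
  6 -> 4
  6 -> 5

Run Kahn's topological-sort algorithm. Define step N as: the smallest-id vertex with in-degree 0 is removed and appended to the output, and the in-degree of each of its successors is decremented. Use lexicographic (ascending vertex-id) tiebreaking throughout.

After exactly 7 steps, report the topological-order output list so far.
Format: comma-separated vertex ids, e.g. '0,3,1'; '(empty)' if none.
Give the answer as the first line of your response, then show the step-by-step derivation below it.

1,2,6,0,4,3,5

step 1: output 1; order=[1]; indeg=(1,0,0,1,2,2,0)
step 2: output 2; order=[1,2]; indeg=(1,0,0,1,2,2,0)
step 3: output 6; order=[1,2,6]; indeg=(0,0,0,1,1,1,0)
step 4: output 0; order=[1,2,6,0]; indeg=(0,0,0,1,0,1,0)
step 5: output 4; order=[1,2,6,0,4]; indeg=(0,0,0,0,0,0,0)
step 6: output 3; order=[1,2,6,0,4,3]; indeg=(0,0,0,0,0,0,0)
step 7: output 5; order=[1,2,6,0,4,3,5]; indeg=(0,0,0,0,0,0,0)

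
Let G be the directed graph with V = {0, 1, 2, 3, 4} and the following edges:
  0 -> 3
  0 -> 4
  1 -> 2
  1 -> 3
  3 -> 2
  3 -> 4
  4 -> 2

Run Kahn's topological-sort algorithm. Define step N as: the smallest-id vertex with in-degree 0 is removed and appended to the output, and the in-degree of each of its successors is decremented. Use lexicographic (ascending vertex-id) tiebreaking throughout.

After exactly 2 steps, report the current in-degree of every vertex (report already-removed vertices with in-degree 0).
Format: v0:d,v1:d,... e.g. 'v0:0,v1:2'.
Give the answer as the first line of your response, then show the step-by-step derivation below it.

v0:0,v1:0,v2:2,v3:0,v4:1

step 1: output 0; order=[0]; indeg=(0,0,3,1,1)
step 2: output 1; order=[0,1]; indeg=(0,0,2,0,1)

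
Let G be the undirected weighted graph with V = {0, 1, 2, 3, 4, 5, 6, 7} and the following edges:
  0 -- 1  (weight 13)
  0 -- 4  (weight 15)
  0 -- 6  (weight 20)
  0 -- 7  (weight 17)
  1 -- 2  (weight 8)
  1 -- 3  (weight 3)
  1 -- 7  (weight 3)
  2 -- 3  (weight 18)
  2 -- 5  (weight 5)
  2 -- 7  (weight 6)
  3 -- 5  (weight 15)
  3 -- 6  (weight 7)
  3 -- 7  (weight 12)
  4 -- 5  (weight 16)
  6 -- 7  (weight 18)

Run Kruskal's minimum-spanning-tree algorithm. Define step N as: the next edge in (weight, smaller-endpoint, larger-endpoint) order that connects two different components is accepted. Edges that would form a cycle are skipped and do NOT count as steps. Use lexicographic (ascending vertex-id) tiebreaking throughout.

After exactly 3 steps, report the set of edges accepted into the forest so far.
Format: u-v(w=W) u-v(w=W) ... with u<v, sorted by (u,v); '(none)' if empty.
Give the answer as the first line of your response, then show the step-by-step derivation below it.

1-3(w=3) 1-7(w=3) 2-5(w=5)

step 1: add edge 1-3 (w=3); MST = {1-3(w=3)}
step 2: add edge 1-7 (w=3); MST = {1-3(w=3) 1-7(w=3)}
step 3: add edge 2-5 (w=5); MST = {1-3(w=3) 1-7(w=3) 2-5(w=5)}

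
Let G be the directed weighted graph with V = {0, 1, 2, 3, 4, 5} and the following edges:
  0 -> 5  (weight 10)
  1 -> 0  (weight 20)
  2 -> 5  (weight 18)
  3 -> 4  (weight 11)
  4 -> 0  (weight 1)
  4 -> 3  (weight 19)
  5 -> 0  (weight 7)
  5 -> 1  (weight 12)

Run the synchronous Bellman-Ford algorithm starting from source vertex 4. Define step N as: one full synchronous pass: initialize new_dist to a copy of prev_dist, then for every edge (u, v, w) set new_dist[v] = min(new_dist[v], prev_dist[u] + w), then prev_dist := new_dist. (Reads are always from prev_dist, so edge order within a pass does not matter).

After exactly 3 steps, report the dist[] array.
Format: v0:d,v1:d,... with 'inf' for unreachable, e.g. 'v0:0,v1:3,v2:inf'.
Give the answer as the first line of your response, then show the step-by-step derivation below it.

v0:1,v1:23,v2:inf,v3:19,v4:0,v5:11

step 1: dist = v0:1,v1:inf,v2:inf,v3:19,v4:0,v5:inf
step 2: dist = v0:1,v1:inf,v2:inf,v3:19,v4:0,v5:11
step 3: dist = v0:1,v1:23,v2:inf,v3:19,v4:0,v5:11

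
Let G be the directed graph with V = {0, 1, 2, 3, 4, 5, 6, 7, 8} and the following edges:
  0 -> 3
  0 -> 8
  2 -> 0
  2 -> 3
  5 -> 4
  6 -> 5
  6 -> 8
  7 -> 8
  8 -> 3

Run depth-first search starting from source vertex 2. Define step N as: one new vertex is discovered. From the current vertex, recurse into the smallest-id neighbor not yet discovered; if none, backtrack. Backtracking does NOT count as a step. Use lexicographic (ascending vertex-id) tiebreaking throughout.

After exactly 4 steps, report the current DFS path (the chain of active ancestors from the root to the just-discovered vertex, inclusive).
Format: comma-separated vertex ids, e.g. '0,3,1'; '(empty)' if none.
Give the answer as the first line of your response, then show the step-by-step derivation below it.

2,0,8

step 1: discover 2; path=2; order=2
step 2: discover 0; path=2>0; order=2,0
step 3: discover 3; path=2>0>3; order=2,0,3
step 4: discover 8; path=2>0>8; order=2,0,3,8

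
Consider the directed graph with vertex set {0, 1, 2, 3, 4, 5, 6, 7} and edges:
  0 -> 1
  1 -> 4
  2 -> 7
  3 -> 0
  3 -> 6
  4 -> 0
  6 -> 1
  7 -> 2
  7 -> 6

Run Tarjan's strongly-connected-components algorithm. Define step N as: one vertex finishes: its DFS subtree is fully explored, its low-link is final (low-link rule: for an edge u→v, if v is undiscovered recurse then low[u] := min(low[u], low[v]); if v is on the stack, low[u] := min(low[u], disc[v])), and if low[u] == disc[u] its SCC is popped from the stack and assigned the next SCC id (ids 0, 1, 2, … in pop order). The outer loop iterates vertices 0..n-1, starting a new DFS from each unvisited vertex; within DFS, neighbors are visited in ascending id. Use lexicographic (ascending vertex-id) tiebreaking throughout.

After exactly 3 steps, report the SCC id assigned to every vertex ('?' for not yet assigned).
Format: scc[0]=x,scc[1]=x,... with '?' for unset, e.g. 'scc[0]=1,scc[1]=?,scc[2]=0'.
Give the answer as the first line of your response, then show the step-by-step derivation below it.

scc[0]=0,scc[1]=0,scc[2]=?,scc[3]=?,scc[4]=0,scc[5]=?,scc[6]=?,scc[7]=?

step 1: low=(low[0]=0,low[1]=1,low[2]=?,low[3]=?,low[4]=0,low[5]=?,low[6]=?,low[7]=?); scc=(scc[0]=?,scc[1]=?,scc[2]=?,scc[3]=?,scc[4]=?,scc[5]=?,scc[6]=?,scc[7]=?)
step 2: low=(low[0]=0,low[1]=0,low[2]=?,low[3]=?,low[4]=0,low[5]=?,low[6]=?,low[7]=?); scc=(scc[0]=?,scc[1]=?,scc[2]=?,scc[3]=?,scc[4]=?,scc[5]=?,scc[6]=?,scc[7]=?)
step 3: low=(low[0]=0,low[1]=0,low[2]=?,low[3]=?,low[4]=0,low[5]=?,low[6]=?,low[7]=?); scc=(scc[0]=0,scc[1]=0,scc[2]=?,scc[3]=?,scc[4]=0,scc[5]=?,scc[6]=?,scc[7]=?)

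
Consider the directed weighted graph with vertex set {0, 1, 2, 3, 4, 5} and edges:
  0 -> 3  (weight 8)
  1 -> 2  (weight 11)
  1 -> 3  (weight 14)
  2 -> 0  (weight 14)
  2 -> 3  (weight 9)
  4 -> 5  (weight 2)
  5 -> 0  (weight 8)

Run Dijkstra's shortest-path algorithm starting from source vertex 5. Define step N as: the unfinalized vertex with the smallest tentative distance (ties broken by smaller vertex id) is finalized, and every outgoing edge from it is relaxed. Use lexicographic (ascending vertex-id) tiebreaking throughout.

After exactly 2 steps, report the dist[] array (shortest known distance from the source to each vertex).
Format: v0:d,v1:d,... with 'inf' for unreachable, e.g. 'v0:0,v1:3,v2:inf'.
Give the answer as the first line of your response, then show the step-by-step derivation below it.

v0:8,v1:inf,v2:inf,v3:16,v4:inf,v5:0

step 1: dist = v0:8,v1:inf,v2:inf,v3:inf,v4:inf,v5:0
step 2: dist = v0:8,v1:inf,v2:inf,v3:16,v4:inf,v5:0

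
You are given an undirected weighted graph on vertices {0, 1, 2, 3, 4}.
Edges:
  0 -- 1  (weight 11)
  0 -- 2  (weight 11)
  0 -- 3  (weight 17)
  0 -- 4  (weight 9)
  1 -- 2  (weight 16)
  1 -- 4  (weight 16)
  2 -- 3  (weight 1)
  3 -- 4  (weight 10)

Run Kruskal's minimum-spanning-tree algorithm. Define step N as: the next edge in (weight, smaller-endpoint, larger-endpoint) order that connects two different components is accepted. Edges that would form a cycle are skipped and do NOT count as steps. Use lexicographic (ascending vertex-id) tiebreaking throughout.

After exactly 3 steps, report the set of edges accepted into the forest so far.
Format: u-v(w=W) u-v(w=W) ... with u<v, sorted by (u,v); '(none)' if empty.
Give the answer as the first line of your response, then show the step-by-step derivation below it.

0-4(w=9) 2-3(w=1) 3-4(w=10)

step 1: add edge 2-3 (w=1); MST = {2-3(w=1)}
step 2: add edge 0-4 (w=9); MST = {0-4(w=9) 2-3(w=1)}
step 3: add edge 3-4 (w=10); MST = {0-4(w=9) 2-3(w=1) 3-4(w=10)}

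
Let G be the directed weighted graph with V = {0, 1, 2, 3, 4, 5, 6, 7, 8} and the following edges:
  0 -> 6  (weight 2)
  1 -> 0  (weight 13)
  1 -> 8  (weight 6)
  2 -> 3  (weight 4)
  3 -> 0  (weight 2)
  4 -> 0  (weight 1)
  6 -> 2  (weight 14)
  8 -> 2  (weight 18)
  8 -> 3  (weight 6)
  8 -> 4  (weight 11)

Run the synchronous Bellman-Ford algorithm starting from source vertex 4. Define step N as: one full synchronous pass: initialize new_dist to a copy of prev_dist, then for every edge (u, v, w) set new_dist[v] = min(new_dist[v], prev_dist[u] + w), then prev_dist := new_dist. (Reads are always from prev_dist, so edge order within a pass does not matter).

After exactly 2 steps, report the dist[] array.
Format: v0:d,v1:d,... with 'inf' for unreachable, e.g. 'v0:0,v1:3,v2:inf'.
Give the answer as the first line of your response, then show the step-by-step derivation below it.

v0:1,v1:inf,v2:inf,v3:inf,v4:0,v5:inf,v6:3,v7:inf,v8:inf

step 1: dist = v0:1,v1:inf,v2:inf,v3:inf,v4:0,v5:inf,v6:inf,v7:inf,v8:inf
step 2: dist = v0:1,v1:inf,v2:inf,v3:inf,v4:0,v5:inf,v6:3,v7:inf,v8:inf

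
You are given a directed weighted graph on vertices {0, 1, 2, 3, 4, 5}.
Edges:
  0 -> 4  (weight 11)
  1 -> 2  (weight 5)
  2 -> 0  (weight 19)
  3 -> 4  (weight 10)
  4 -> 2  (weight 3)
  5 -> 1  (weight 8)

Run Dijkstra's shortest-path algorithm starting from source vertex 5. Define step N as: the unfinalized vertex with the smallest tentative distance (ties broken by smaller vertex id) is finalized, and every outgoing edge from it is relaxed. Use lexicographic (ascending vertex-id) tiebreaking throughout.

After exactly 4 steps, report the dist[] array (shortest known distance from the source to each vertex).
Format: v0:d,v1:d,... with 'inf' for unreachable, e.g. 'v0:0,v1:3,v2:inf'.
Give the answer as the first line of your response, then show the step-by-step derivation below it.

v0:32,v1:8,v2:13,v3:inf,v4:43,v5:0

step 1: dist = v0:inf,v1:8,v2:inf,v3:inf,v4:inf,v5:0
step 2: dist = v0:inf,v1:8,v2:13,v3:inf,v4:inf,v5:0
step 3: dist = v0:32,v1:8,v2:13,v3:inf,v4:inf,v5:0
step 4: dist = v0:32,v1:8,v2:13,v3:inf,v4:43,v5:0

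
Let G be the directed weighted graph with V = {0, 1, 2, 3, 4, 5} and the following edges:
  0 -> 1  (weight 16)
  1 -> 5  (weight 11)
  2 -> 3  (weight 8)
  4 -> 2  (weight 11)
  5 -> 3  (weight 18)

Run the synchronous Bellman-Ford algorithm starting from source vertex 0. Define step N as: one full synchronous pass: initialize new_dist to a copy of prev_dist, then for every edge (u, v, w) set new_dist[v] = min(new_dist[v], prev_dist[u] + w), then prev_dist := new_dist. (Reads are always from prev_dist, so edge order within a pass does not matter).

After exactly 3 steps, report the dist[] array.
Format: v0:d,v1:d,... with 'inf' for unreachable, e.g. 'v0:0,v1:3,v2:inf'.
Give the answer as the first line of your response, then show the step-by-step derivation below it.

v0:0,v1:16,v2:inf,v3:45,v4:inf,v5:27

step 1: dist = v0:0,v1:16,v2:inf,v3:inf,v4:inf,v5:inf
step 2: dist = v0:0,v1:16,v2:inf,v3:inf,v4:inf,v5:27
step 3: dist = v0:0,v1:16,v2:inf,v3:45,v4:inf,v5:27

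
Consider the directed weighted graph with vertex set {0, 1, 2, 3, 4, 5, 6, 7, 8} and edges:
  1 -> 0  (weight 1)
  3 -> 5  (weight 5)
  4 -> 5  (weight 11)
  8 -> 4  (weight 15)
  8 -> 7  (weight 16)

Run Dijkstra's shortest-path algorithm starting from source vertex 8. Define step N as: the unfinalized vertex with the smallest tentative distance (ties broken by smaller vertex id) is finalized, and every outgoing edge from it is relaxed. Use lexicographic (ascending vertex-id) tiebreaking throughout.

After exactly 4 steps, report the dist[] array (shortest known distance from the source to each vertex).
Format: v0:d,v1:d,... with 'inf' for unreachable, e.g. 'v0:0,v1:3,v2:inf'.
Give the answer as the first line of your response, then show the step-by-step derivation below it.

v0:inf,v1:inf,v2:inf,v3:inf,v4:15,v5:26,v6:inf,v7:16,v8:0

step 1: dist = v0:inf,v1:inf,v2:inf,v3:inf,v4:15,v5:inf,v6:inf,v7:16,v8:0
step 2: dist = v0:inf,v1:inf,v2:inf,v3:inf,v4:15,v5:26,v6:inf,v7:16,v8:0
step 3: dist = v0:inf,v1:inf,v2:inf,v3:inf,v4:15,v5:26,v6:inf,v7:16,v8:0
step 4: dist = v0:inf,v1:inf,v2:inf,v3:inf,v4:15,v5:26,v6:inf,v7:16,v8:0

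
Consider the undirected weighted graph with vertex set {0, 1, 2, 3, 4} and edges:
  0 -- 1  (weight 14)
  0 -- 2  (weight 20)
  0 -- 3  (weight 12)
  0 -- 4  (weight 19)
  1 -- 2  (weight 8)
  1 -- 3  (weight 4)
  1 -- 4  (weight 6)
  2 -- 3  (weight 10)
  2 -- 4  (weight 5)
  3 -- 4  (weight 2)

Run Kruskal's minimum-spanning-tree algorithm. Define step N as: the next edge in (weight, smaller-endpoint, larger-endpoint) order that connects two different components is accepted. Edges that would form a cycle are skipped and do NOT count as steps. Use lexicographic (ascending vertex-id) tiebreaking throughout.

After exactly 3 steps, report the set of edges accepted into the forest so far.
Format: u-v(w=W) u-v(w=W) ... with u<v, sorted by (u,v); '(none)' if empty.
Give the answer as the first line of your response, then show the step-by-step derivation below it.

1-3(w=4) 2-4(w=5) 3-4(w=2)

step 1: add edge 3-4 (w=2); MST = {3-4(w=2)}
step 2: add edge 1-3 (w=4); MST = {1-3(w=4) 3-4(w=2)}
step 3: add edge 2-4 (w=5); MST = {1-3(w=4) 2-4(w=5) 3-4(w=2)}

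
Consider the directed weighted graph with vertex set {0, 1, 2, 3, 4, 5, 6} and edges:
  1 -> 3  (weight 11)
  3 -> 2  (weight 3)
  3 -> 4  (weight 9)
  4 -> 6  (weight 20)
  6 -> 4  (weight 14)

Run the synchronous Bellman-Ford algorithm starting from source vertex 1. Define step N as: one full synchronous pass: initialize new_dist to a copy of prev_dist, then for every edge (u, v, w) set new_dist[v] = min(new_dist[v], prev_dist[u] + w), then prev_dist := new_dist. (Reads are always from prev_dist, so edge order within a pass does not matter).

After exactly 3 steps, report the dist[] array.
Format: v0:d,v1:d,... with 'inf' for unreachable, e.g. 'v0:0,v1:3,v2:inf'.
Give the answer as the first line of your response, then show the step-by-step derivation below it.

v0:inf,v1:0,v2:14,v3:11,v4:20,v5:inf,v6:40

step 1: dist = v0:inf,v1:0,v2:inf,v3:11,v4:inf,v5:inf,v6:inf
step 2: dist = v0:inf,v1:0,v2:14,v3:11,v4:20,v5:inf,v6:inf
step 3: dist = v0:inf,v1:0,v2:14,v3:11,v4:20,v5:inf,v6:40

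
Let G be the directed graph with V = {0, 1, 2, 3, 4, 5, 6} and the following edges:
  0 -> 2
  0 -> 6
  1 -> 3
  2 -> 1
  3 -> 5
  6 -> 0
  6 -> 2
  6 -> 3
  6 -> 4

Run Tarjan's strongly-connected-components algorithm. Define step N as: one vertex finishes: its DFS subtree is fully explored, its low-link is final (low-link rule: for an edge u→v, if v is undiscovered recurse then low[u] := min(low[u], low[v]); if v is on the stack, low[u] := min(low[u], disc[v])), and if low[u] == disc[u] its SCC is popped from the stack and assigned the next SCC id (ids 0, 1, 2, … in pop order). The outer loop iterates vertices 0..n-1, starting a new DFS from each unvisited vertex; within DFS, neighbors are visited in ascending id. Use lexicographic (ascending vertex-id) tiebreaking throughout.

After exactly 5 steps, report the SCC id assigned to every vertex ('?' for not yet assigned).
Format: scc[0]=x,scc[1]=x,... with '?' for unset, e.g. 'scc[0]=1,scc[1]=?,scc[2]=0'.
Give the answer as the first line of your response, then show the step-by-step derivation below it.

scc[0]=?,scc[1]=2,scc[2]=3,scc[3]=1,scc[4]=4,scc[5]=0,scc[6]=?

step 1: low=(low[0]=0,low[1]=2,low[2]=1,low[3]=3,low[4]=?,low[5]=4,low[6]=?); scc=(scc[0]=?,scc[1]=?,scc[2]=?,scc[3]=?,scc[4]=?,scc[5]=0,scc[6]=?)
step 2: low=(low[0]=0,low[1]=2,low[2]=1,low[3]=3,low[4]=?,low[5]=4,low[6]=?); scc=(scc[0]=?,scc[1]=?,scc[2]=?,scc[3]=1,scc[4]=?,scc[5]=0,scc[6]=?)
step 3: low=(low[0]=0,low[1]=2,low[2]=1,low[3]=3,low[4]=?,low[5]=4,low[6]=?); scc=(scc[0]=?,scc[1]=2,scc[2]=?,scc[3]=1,scc[4]=?,scc[5]=0,scc[6]=?)
step 4: low=(low[0]=0,low[1]=2,low[2]=1,low[3]=3,low[4]=?,low[5]=4,low[6]=?); scc=(scc[0]=?,scc[1]=2,scc[2]=3,scc[3]=1,scc[4]=?,scc[5]=0,scc[6]=?)
step 5: low=(low[0]=0,low[1]=2,low[2]=1,low[3]=3,low[4]=6,low[5]=4,low[6]=0); scc=(scc[0]=?,scc[1]=2,scc[2]=3,scc[3]=1,scc[4]=4,scc[5]=0,scc[6]=?)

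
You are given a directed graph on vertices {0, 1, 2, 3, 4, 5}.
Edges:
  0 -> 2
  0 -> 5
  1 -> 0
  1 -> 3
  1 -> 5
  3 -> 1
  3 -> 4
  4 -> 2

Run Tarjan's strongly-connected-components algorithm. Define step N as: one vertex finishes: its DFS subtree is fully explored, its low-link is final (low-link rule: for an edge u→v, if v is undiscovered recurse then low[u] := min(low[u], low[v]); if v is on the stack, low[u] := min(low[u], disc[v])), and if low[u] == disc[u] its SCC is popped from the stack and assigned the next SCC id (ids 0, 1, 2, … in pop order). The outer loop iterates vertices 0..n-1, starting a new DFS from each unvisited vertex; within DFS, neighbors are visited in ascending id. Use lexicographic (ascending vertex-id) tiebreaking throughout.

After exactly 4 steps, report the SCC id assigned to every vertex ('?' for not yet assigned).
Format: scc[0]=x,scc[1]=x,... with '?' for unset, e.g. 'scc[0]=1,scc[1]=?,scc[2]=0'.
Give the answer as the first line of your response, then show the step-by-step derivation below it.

scc[0]=2,scc[1]=?,scc[2]=0,scc[3]=?,scc[4]=3,scc[5]=1

step 1: low=(low[0]=0,low[1]=?,low[2]=1,low[3]=?,low[4]=?,low[5]=?); scc=(scc[0]=?,scc[1]=?,scc[2]=0,scc[3]=?,scc[4]=?,scc[5]=?)
step 2: low=(low[0]=0,low[1]=?,low[2]=1,low[3]=?,low[4]=?,low[5]=2); scc=(scc[0]=?,scc[1]=?,scc[2]=0,scc[3]=?,scc[4]=?,scc[5]=1)
step 3: low=(low[0]=0,low[1]=?,low[2]=1,low[3]=?,low[4]=?,low[5]=2); scc=(scc[0]=2,scc[1]=?,scc[2]=0,scc[3]=?,scc[4]=?,scc[5]=1)
step 4: low=(low[0]=0,low[1]=3,low[2]=1,low[3]=3,low[4]=5,low[5]=2); scc=(scc[0]=2,scc[1]=?,scc[2]=0,scc[3]=?,scc[4]=3,scc[5]=1)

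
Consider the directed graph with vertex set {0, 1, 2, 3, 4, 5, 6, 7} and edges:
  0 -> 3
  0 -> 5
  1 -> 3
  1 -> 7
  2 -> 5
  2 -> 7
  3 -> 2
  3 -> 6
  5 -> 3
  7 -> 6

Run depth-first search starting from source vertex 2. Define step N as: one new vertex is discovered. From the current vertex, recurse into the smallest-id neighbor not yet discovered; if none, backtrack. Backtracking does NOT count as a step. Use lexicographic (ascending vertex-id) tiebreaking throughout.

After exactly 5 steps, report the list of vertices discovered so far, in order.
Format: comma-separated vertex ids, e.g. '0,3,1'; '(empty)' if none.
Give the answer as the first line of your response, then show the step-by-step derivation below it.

2,5,3,6,7

step 1: discover 2; path=2; order=2
step 2: discover 5; path=2>5; order=2,5
step 3: discover 3; path=2>5>3; order=2,5,3
step 4: discover 6; path=2>5>3>6; order=2,5,3,6
step 5: discover 7; path=2>7; order=2,5,3,6,7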